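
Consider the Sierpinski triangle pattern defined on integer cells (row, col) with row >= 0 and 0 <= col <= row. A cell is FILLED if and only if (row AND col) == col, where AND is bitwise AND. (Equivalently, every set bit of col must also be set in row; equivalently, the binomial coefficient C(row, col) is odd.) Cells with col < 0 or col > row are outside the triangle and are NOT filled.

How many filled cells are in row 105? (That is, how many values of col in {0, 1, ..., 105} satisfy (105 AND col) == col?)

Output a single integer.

105 in binary = 1101001
popcount(105) = number of 1-bits in 1101001 = 4
A col c satisfies (105 AND c) == c iff every set bit of c is also set in 105; each of the 4 set bits of 105 can independently be on or off in c.
count = 2^4 = 16

Answer: 16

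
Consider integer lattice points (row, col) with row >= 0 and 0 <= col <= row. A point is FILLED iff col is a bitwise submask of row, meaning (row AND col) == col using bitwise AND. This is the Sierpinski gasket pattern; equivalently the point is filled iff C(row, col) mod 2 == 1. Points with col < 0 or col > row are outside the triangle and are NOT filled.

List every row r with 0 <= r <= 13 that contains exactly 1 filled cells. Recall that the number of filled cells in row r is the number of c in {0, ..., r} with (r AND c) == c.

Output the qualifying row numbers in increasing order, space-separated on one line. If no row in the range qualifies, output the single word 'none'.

Answer: 0

Derivation:
Row r has 2^popcount(r) filled cells, so we need popcount(r) = log2(1) = 0.
Scan r = 0..13 and keep those with exactly 0 one-bits:
r=0=0 popcount=0 -> KEEP
r=1=1 popcount=1 -> skip
r=2=10 popcount=1 -> skip
r=3=11 popcount=2 -> skip
r=4=100 popcount=1 -> skip
r=5=101 popcount=2 -> skip
r=6=110 popcount=2 -> skip
r=7=111 popcount=3 -> skip
r=8=1000 popcount=1 -> skip
r=9=1001 popcount=2 -> skip
r=10=1010 popcount=2 -> skip
r=11=1011 popcount=3 -> skip
r=12=1100 popcount=2 -> skip
r=13=1101 popcount=3 -> skip
Kept rows: 0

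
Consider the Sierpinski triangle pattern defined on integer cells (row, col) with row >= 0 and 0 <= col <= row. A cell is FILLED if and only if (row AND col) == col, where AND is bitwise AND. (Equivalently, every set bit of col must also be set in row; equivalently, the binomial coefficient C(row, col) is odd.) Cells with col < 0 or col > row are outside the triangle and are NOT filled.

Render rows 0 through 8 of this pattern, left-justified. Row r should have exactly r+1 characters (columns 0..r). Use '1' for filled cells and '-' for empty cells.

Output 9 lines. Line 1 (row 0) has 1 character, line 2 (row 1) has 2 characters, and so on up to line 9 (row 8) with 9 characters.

r0=0: 1
r1=1: 11
r2=10: 1-1
r3=11: 1111
r4=100: 1---1
r5=101: 11--11
r6=110: 1-1-1-1
r7=111: 11111111
r8=1000: 1-------1

Answer: 1
11
1-1
1111
1---1
11--11
1-1-1-1
11111111
1-------1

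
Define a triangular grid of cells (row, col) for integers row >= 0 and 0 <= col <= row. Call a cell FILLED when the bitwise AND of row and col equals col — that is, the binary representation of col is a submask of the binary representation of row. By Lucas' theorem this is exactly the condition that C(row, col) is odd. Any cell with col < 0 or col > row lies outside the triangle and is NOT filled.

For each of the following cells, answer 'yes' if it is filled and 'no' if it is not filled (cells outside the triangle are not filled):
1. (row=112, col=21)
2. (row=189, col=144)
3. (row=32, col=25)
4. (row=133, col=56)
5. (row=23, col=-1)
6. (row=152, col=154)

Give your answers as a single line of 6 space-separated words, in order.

Answer: no yes no no no no

Derivation:
(112,21): row=0b1110000, col=0b10101, row AND col = 0b10000 = 16; 16 != 21 -> empty
(189,144): row=0b10111101, col=0b10010000, row AND col = 0b10010000 = 144; 144 == 144 -> filled
(32,25): row=0b100000, col=0b11001, row AND col = 0b0 = 0; 0 != 25 -> empty
(133,56): row=0b10000101, col=0b111000, row AND col = 0b0 = 0; 0 != 56 -> empty
(23,-1): col outside [0, 23] -> not filled
(152,154): col outside [0, 152] -> not filled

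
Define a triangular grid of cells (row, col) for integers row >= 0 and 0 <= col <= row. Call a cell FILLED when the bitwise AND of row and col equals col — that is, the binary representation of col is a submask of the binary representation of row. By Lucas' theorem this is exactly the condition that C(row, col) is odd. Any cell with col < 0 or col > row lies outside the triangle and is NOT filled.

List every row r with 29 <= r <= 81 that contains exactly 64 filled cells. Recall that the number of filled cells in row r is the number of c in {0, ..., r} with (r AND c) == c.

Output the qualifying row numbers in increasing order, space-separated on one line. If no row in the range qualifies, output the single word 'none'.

Row r has 2^popcount(r) filled cells, so we need popcount(r) = log2(64) = 6.
Scan r = 29..81 and keep those with exactly 6 one-bits:
r=29=11101 popcount=4 -> skip
r=30=11110 popcount=4 -> skip
r=31=11111 popcount=5 -> skip
r=32=100000 popcount=1 -> skip
r=33=100001 popcount=2 -> skip
r=34=100010 popcount=2 -> skip
r=35=100011 popcount=3 -> skip
r=36=100100 popcount=2 -> skip
r=37=100101 popcount=3 -> skip
r=38=100110 popcount=3 -> skip
r=39=100111 popcount=4 -> skip
r=40=101000 popcount=2 -> skip
r=41=101001 popcount=3 -> skip
r=42=101010 popcount=3 -> skip
r=43=101011 popcount=4 -> skip
r=44=101100 popcount=3 -> skip
r=45=101101 popcount=4 -> skip
r=46=101110 popcount=4 -> skip
r=47=101111 popcount=5 -> skip
r=48=110000 popcount=2 -> skip
r=49=110001 popcount=3 -> skip
r=50=110010 popcount=3 -> skip
r=51=110011 popcount=4 -> skip
r=52=110100 popcount=3 -> skip
r=53=110101 popcount=4 -> skip
r=54=110110 popcount=4 -> skip
r=55=110111 popcount=5 -> skip
r=56=111000 popcount=3 -> skip
r=57=111001 popcount=4 -> skip
r=58=111010 popcount=4 -> skip
r=59=111011 popcount=5 -> skip
r=60=111100 popcount=4 -> skip
r=61=111101 popcount=5 -> skip
r=62=111110 popcount=5 -> skip
r=63=111111 popcount=6 -> KEEP
r=64=1000000 popcount=1 -> skip
r=65=1000001 popcount=2 -> skip
r=66=1000010 popcount=2 -> skip
r=67=1000011 popcount=3 -> skip
r=68=1000100 popcount=2 -> skip
r=69=1000101 popcount=3 -> skip
r=70=1000110 popcount=3 -> skip
r=71=1000111 popcount=4 -> skip
r=72=1001000 popcount=2 -> skip
r=73=1001001 popcount=3 -> skip
r=74=1001010 popcount=3 -> skip
r=75=1001011 popcount=4 -> skip
r=76=1001100 popcount=3 -> skip
r=77=1001101 popcount=4 -> skip
r=78=1001110 popcount=4 -> skip
r=79=1001111 popcount=5 -> skip
r=80=1010000 popcount=2 -> skip
r=81=1010001 popcount=3 -> skip
Kept rows: 63

Answer: 63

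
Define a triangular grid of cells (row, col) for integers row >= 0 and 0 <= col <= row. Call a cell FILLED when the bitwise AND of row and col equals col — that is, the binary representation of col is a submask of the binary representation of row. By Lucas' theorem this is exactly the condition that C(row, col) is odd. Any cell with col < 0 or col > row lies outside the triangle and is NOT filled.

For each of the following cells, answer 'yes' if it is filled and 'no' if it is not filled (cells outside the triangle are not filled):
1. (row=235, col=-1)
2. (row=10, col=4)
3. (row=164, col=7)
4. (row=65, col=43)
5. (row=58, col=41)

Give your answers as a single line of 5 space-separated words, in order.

Answer: no no no no no

Derivation:
(235,-1): col outside [0, 235] -> not filled
(10,4): row=0b1010, col=0b100, row AND col = 0b0 = 0; 0 != 4 -> empty
(164,7): row=0b10100100, col=0b111, row AND col = 0b100 = 4; 4 != 7 -> empty
(65,43): row=0b1000001, col=0b101011, row AND col = 0b1 = 1; 1 != 43 -> empty
(58,41): row=0b111010, col=0b101001, row AND col = 0b101000 = 40; 40 != 41 -> empty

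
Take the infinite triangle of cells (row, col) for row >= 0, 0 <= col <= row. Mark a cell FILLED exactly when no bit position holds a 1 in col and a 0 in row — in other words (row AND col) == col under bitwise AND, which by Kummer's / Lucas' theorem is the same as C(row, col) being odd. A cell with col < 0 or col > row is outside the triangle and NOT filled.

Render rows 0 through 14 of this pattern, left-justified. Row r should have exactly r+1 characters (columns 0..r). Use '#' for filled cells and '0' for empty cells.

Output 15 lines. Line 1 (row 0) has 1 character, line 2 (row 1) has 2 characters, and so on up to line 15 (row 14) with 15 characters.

r0=0: #
r1=1: ##
r2=10: #0#
r3=11: ####
r4=100: #000#
r5=101: ##00##
r6=110: #0#0#0#
r7=111: ########
r8=1000: #0000000#
r9=1001: ##000000##
r10=1010: #0#00000#0#
r11=1011: ####0000####
r12=1100: #000#000#000#
r13=1101: ##00##00##00##
r14=1110: #0#0#0#0#0#0#0#

Answer: #
##
#0#
####
#000#
##00##
#0#0#0#
########
#0000000#
##000000##
#0#00000#0#
####0000####
#000#000#000#
##00##00##00##
#0#0#0#0#0#0#0#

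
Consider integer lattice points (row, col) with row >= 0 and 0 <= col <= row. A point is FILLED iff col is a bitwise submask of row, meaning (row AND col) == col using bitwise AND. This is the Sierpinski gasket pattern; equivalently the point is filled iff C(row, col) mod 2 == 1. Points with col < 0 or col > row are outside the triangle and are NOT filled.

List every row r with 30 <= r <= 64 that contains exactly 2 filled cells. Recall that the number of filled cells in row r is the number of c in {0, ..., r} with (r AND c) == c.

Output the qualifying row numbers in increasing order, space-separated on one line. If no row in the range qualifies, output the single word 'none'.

Row r has 2^popcount(r) filled cells, so we need popcount(r) = log2(2) = 1.
Scan r = 30..64 and keep those with exactly 1 one-bits:
r=30=11110 popcount=4 -> skip
r=31=11111 popcount=5 -> skip
r=32=100000 popcount=1 -> KEEP
r=33=100001 popcount=2 -> skip
r=34=100010 popcount=2 -> skip
r=35=100011 popcount=3 -> skip
r=36=100100 popcount=2 -> skip
r=37=100101 popcount=3 -> skip
r=38=100110 popcount=3 -> skip
r=39=100111 popcount=4 -> skip
r=40=101000 popcount=2 -> skip
r=41=101001 popcount=3 -> skip
r=42=101010 popcount=3 -> skip
r=43=101011 popcount=4 -> skip
r=44=101100 popcount=3 -> skip
r=45=101101 popcount=4 -> skip
r=46=101110 popcount=4 -> skip
r=47=101111 popcount=5 -> skip
r=48=110000 popcount=2 -> skip
r=49=110001 popcount=3 -> skip
r=50=110010 popcount=3 -> skip
r=51=110011 popcount=4 -> skip
r=52=110100 popcount=3 -> skip
r=53=110101 popcount=4 -> skip
r=54=110110 popcount=4 -> skip
r=55=110111 popcount=5 -> skip
r=56=111000 popcount=3 -> skip
r=57=111001 popcount=4 -> skip
r=58=111010 popcount=4 -> skip
r=59=111011 popcount=5 -> skip
r=60=111100 popcount=4 -> skip
r=61=111101 popcount=5 -> skip
r=62=111110 popcount=5 -> skip
r=63=111111 popcount=6 -> skip
r=64=1000000 popcount=1 -> KEEP
Kept rows: 32 64

Answer: 32 64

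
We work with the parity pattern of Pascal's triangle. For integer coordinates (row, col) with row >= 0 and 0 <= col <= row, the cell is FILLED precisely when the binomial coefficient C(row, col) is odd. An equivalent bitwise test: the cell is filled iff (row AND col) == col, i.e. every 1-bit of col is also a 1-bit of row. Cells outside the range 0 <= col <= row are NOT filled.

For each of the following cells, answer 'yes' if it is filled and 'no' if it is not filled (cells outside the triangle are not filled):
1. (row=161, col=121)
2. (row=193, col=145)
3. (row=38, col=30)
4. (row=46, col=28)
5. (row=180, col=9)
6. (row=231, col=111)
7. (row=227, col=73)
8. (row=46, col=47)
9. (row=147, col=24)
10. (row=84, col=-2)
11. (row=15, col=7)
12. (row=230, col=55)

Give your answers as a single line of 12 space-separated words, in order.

Answer: no no no no no no no no no no yes no

Derivation:
(161,121): row=0b10100001, col=0b1111001, row AND col = 0b100001 = 33; 33 != 121 -> empty
(193,145): row=0b11000001, col=0b10010001, row AND col = 0b10000001 = 129; 129 != 145 -> empty
(38,30): row=0b100110, col=0b11110, row AND col = 0b110 = 6; 6 != 30 -> empty
(46,28): row=0b101110, col=0b11100, row AND col = 0b1100 = 12; 12 != 28 -> empty
(180,9): row=0b10110100, col=0b1001, row AND col = 0b0 = 0; 0 != 9 -> empty
(231,111): row=0b11100111, col=0b1101111, row AND col = 0b1100111 = 103; 103 != 111 -> empty
(227,73): row=0b11100011, col=0b1001001, row AND col = 0b1000001 = 65; 65 != 73 -> empty
(46,47): col outside [0, 46] -> not filled
(147,24): row=0b10010011, col=0b11000, row AND col = 0b10000 = 16; 16 != 24 -> empty
(84,-2): col outside [0, 84] -> not filled
(15,7): row=0b1111, col=0b111, row AND col = 0b111 = 7; 7 == 7 -> filled
(230,55): row=0b11100110, col=0b110111, row AND col = 0b100110 = 38; 38 != 55 -> empty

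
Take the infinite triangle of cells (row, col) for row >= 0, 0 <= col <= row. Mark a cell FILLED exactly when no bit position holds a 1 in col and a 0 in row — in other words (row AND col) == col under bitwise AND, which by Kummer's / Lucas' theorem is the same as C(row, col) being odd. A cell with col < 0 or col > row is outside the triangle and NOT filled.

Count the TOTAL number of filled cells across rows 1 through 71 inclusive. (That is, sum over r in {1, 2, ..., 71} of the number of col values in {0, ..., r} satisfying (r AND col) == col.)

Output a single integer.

r1=1 pc1: +2 =2
r2=10 pc1: +2 =4
r3=11 pc2: +4 =8
r4=100 pc1: +2 =10
r5=101 pc2: +4 =14
r6=110 pc2: +4 =18
r7=111 pc3: +8 =26
r8=1000 pc1: +2 =28
r9=1001 pc2: +4 =32
r10=1010 pc2: +4 =36
r11=1011 pc3: +8 =44
r12=1100 pc2: +4 =48
r13=1101 pc3: +8 =56
r14=1110 pc3: +8 =64
r15=1111 pc4: +16 =80
r16=10000 pc1: +2 =82
r17=10001 pc2: +4 =86
r18=10010 pc2: +4 =90
r19=10011 pc3: +8 =98
r20=10100 pc2: +4 =102
r21=10101 pc3: +8 =110
r22=10110 pc3: +8 =118
r23=10111 pc4: +16 =134
r24=11000 pc2: +4 =138
r25=11001 pc3: +8 =146
r26=11010 pc3: +8 =154
r27=11011 pc4: +16 =170
r28=11100 pc3: +8 =178
r29=11101 pc4: +16 =194
r30=11110 pc4: +16 =210
r31=11111 pc5: +32 =242
r32=100000 pc1: +2 =244
r33=100001 pc2: +4 =248
r34=100010 pc2: +4 =252
r35=100011 pc3: +8 =260
r36=100100 pc2: +4 =264
r37=100101 pc3: +8 =272
r38=100110 pc3: +8 =280
r39=100111 pc4: +16 =296
r40=101000 pc2: +4 =300
r41=101001 pc3: +8 =308
r42=101010 pc3: +8 =316
r43=101011 pc4: +16 =332
r44=101100 pc3: +8 =340
r45=101101 pc4: +16 =356
r46=101110 pc4: +16 =372
r47=101111 pc5: +32 =404
r48=110000 pc2: +4 =408
r49=110001 pc3: +8 =416
r50=110010 pc3: +8 =424
r51=110011 pc4: +16 =440
r52=110100 pc3: +8 =448
r53=110101 pc4: +16 =464
r54=110110 pc4: +16 =480
r55=110111 pc5: +32 =512
r56=111000 pc3: +8 =520
r57=111001 pc4: +16 =536
r58=111010 pc4: +16 =552
r59=111011 pc5: +32 =584
r60=111100 pc4: +16 =600
r61=111101 pc5: +32 =632
r62=111110 pc5: +32 =664
r63=111111 pc6: +64 =728
r64=1000000 pc1: +2 =730
r65=1000001 pc2: +4 =734
r66=1000010 pc2: +4 =738
r67=1000011 pc3: +8 =746
r68=1000100 pc2: +4 =750
r69=1000101 pc3: +8 =758
r70=1000110 pc3: +8 =766
r71=1000111 pc4: +16 =782

Answer: 782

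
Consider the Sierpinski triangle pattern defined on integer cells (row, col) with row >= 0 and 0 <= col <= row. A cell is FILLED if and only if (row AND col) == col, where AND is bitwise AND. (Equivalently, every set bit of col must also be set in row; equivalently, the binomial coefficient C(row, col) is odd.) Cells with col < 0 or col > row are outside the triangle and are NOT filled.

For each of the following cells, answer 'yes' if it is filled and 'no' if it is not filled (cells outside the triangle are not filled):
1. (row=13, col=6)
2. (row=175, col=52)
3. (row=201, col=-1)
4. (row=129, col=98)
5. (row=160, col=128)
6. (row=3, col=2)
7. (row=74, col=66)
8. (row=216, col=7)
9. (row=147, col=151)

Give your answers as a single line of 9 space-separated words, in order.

Answer: no no no no yes yes yes no no

Derivation:
(13,6): row=0b1101, col=0b110, row AND col = 0b100 = 4; 4 != 6 -> empty
(175,52): row=0b10101111, col=0b110100, row AND col = 0b100100 = 36; 36 != 52 -> empty
(201,-1): col outside [0, 201] -> not filled
(129,98): row=0b10000001, col=0b1100010, row AND col = 0b0 = 0; 0 != 98 -> empty
(160,128): row=0b10100000, col=0b10000000, row AND col = 0b10000000 = 128; 128 == 128 -> filled
(3,2): row=0b11, col=0b10, row AND col = 0b10 = 2; 2 == 2 -> filled
(74,66): row=0b1001010, col=0b1000010, row AND col = 0b1000010 = 66; 66 == 66 -> filled
(216,7): row=0b11011000, col=0b111, row AND col = 0b0 = 0; 0 != 7 -> empty
(147,151): col outside [0, 147] -> not filled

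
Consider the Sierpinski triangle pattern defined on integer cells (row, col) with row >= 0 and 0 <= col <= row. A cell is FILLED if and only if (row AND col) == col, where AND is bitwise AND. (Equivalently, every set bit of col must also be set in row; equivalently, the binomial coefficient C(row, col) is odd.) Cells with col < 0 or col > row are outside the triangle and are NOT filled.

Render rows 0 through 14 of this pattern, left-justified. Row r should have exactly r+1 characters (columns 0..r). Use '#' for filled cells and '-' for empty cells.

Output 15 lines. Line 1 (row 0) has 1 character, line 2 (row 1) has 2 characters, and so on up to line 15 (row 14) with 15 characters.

Answer: #
##
#-#
####
#---#
##--##
#-#-#-#
########
#-------#
##------##
#-#-----#-#
####----####
#---#---#---#
##--##--##--##
#-#-#-#-#-#-#-#

Derivation:
r0=0: #
r1=1: ##
r2=10: #-#
r3=11: ####
r4=100: #---#
r5=101: ##--##
r6=110: #-#-#-#
r7=111: ########
r8=1000: #-------#
r9=1001: ##------##
r10=1010: #-#-----#-#
r11=1011: ####----####
r12=1100: #---#---#---#
r13=1101: ##--##--##--##
r14=1110: #-#-#-#-#-#-#-#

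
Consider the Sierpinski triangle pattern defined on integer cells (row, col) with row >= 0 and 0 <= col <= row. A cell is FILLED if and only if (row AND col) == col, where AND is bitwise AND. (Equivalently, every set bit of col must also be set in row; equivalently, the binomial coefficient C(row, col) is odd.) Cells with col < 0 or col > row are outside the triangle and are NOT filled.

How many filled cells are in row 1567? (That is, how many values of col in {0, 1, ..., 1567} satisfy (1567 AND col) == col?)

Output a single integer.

1567 in binary = 11000011111
popcount(1567) = number of 1-bits in 11000011111 = 7
A col c satisfies (1567 AND c) == c iff every set bit of c is also set in 1567; each of the 7 set bits of 1567 can independently be on or off in c.
count = 2^7 = 128

Answer: 128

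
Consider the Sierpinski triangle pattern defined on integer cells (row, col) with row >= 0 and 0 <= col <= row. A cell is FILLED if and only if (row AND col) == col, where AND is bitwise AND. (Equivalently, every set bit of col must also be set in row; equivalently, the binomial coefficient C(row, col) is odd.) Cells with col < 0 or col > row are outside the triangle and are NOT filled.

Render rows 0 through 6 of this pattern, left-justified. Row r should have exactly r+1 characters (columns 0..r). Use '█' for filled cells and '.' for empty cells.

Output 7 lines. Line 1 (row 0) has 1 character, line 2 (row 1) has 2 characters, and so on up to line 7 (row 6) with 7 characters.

Answer: █
██
█.█
████
█...█
██..██
█.█.█.█

Derivation:
r0=0: █
r1=1: ██
r2=10: █.█
r3=11: ████
r4=100: █...█
r5=101: ██..██
r6=110: █.█.█.█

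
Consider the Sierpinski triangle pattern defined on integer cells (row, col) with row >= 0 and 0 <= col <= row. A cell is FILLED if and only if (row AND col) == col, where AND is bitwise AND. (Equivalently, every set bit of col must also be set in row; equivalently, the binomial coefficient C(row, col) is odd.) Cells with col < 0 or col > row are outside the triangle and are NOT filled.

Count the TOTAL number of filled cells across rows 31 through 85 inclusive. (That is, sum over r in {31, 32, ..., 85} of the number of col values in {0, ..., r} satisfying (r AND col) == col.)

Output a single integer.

Answer: 740

Derivation:
r31=11111 pc5: +32 =32
r32=100000 pc1: +2 =34
r33=100001 pc2: +4 =38
r34=100010 pc2: +4 =42
r35=100011 pc3: +8 =50
r36=100100 pc2: +4 =54
r37=100101 pc3: +8 =62
r38=100110 pc3: +8 =70
r39=100111 pc4: +16 =86
r40=101000 pc2: +4 =90
r41=101001 pc3: +8 =98
r42=101010 pc3: +8 =106
r43=101011 pc4: +16 =122
r44=101100 pc3: +8 =130
r45=101101 pc4: +16 =146
r46=101110 pc4: +16 =162
r47=101111 pc5: +32 =194
r48=110000 pc2: +4 =198
r49=110001 pc3: +8 =206
r50=110010 pc3: +8 =214
r51=110011 pc4: +16 =230
r52=110100 pc3: +8 =238
r53=110101 pc4: +16 =254
r54=110110 pc4: +16 =270
r55=110111 pc5: +32 =302
r56=111000 pc3: +8 =310
r57=111001 pc4: +16 =326
r58=111010 pc4: +16 =342
r59=111011 pc5: +32 =374
r60=111100 pc4: +16 =390
r61=111101 pc5: +32 =422
r62=111110 pc5: +32 =454
r63=111111 pc6: +64 =518
r64=1000000 pc1: +2 =520
r65=1000001 pc2: +4 =524
r66=1000010 pc2: +4 =528
r67=1000011 pc3: +8 =536
r68=1000100 pc2: +4 =540
r69=1000101 pc3: +8 =548
r70=1000110 pc3: +8 =556
r71=1000111 pc4: +16 =572
r72=1001000 pc2: +4 =576
r73=1001001 pc3: +8 =584
r74=1001010 pc3: +8 =592
r75=1001011 pc4: +16 =608
r76=1001100 pc3: +8 =616
r77=1001101 pc4: +16 =632
r78=1001110 pc4: +16 =648
r79=1001111 pc5: +32 =680
r80=1010000 pc2: +4 =684
r81=1010001 pc3: +8 =692
r82=1010010 pc3: +8 =700
r83=1010011 pc4: +16 =716
r84=1010100 pc3: +8 =724
r85=1010101 pc4: +16 =740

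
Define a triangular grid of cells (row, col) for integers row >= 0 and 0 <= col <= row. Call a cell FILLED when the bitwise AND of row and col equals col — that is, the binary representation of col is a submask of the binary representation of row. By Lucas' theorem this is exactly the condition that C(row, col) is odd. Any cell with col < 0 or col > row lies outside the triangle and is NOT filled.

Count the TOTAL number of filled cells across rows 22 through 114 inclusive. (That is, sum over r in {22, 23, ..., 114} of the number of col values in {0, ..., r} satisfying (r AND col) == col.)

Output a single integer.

Answer: 1468

Derivation:
r22=10110 pc3: +8 =8
r23=10111 pc4: +16 =24
r24=11000 pc2: +4 =28
r25=11001 pc3: +8 =36
r26=11010 pc3: +8 =44
r27=11011 pc4: +16 =60
r28=11100 pc3: +8 =68
r29=11101 pc4: +16 =84
r30=11110 pc4: +16 =100
r31=11111 pc5: +32 =132
r32=100000 pc1: +2 =134
r33=100001 pc2: +4 =138
r34=100010 pc2: +4 =142
r35=100011 pc3: +8 =150
r36=100100 pc2: +4 =154
r37=100101 pc3: +8 =162
r38=100110 pc3: +8 =170
r39=100111 pc4: +16 =186
r40=101000 pc2: +4 =190
r41=101001 pc3: +8 =198
r42=101010 pc3: +8 =206
r43=101011 pc4: +16 =222
r44=101100 pc3: +8 =230
r45=101101 pc4: +16 =246
r46=101110 pc4: +16 =262
r47=101111 pc5: +32 =294
r48=110000 pc2: +4 =298
r49=110001 pc3: +8 =306
r50=110010 pc3: +8 =314
r51=110011 pc4: +16 =330
r52=110100 pc3: +8 =338
r53=110101 pc4: +16 =354
r54=110110 pc4: +16 =370
r55=110111 pc5: +32 =402
r56=111000 pc3: +8 =410
r57=111001 pc4: +16 =426
r58=111010 pc4: +16 =442
r59=111011 pc5: +32 =474
r60=111100 pc4: +16 =490
r61=111101 pc5: +32 =522
r62=111110 pc5: +32 =554
r63=111111 pc6: +64 =618
r64=1000000 pc1: +2 =620
r65=1000001 pc2: +4 =624
r66=1000010 pc2: +4 =628
r67=1000011 pc3: +8 =636
r68=1000100 pc2: +4 =640
r69=1000101 pc3: +8 =648
r70=1000110 pc3: +8 =656
r71=1000111 pc4: +16 =672
r72=1001000 pc2: +4 =676
r73=1001001 pc3: +8 =684
r74=1001010 pc3: +8 =692
r75=1001011 pc4: +16 =708
r76=1001100 pc3: +8 =716
r77=1001101 pc4: +16 =732
r78=1001110 pc4: +16 =748
r79=1001111 pc5: +32 =780
r80=1010000 pc2: +4 =784
r81=1010001 pc3: +8 =792
r82=1010010 pc3: +8 =800
r83=1010011 pc4: +16 =816
r84=1010100 pc3: +8 =824
r85=1010101 pc4: +16 =840
r86=1010110 pc4: +16 =856
r87=1010111 pc5: +32 =888
r88=1011000 pc3: +8 =896
r89=1011001 pc4: +16 =912
r90=1011010 pc4: +16 =928
r91=1011011 pc5: +32 =960
r92=1011100 pc4: +16 =976
r93=1011101 pc5: +32 =1008
r94=1011110 pc5: +32 =1040
r95=1011111 pc6: +64 =1104
r96=1100000 pc2: +4 =1108
r97=1100001 pc3: +8 =1116
r98=1100010 pc3: +8 =1124
r99=1100011 pc4: +16 =1140
r100=1100100 pc3: +8 =1148
r101=1100101 pc4: +16 =1164
r102=1100110 pc4: +16 =1180
r103=1100111 pc5: +32 =1212
r104=1101000 pc3: +8 =1220
r105=1101001 pc4: +16 =1236
r106=1101010 pc4: +16 =1252
r107=1101011 pc5: +32 =1284
r108=1101100 pc4: +16 =1300
r109=1101101 pc5: +32 =1332
r110=1101110 pc5: +32 =1364
r111=1101111 pc6: +64 =1428
r112=1110000 pc3: +8 =1436
r113=1110001 pc4: +16 =1452
r114=1110010 pc4: +16 =1468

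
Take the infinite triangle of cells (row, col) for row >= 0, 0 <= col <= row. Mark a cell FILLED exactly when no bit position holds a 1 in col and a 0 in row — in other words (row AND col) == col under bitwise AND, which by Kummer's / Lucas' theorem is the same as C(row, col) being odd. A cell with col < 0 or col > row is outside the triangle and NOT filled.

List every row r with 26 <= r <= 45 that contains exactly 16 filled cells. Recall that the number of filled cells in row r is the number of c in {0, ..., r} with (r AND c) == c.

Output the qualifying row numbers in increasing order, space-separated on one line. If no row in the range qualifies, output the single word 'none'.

Answer: 27 29 30 39 43 45

Derivation:
Row r has 2^popcount(r) filled cells, so we need popcount(r) = log2(16) = 4.
Scan r = 26..45 and keep those with exactly 4 one-bits:
r=26=11010 popcount=3 -> skip
r=27=11011 popcount=4 -> KEEP
r=28=11100 popcount=3 -> skip
r=29=11101 popcount=4 -> KEEP
r=30=11110 popcount=4 -> KEEP
r=31=11111 popcount=5 -> skip
r=32=100000 popcount=1 -> skip
r=33=100001 popcount=2 -> skip
r=34=100010 popcount=2 -> skip
r=35=100011 popcount=3 -> skip
r=36=100100 popcount=2 -> skip
r=37=100101 popcount=3 -> skip
r=38=100110 popcount=3 -> skip
r=39=100111 popcount=4 -> KEEP
r=40=101000 popcount=2 -> skip
r=41=101001 popcount=3 -> skip
r=42=101010 popcount=3 -> skip
r=43=101011 popcount=4 -> KEEP
r=44=101100 popcount=3 -> skip
r=45=101101 popcount=4 -> KEEP
Kept rows: 27 29 30 39 43 45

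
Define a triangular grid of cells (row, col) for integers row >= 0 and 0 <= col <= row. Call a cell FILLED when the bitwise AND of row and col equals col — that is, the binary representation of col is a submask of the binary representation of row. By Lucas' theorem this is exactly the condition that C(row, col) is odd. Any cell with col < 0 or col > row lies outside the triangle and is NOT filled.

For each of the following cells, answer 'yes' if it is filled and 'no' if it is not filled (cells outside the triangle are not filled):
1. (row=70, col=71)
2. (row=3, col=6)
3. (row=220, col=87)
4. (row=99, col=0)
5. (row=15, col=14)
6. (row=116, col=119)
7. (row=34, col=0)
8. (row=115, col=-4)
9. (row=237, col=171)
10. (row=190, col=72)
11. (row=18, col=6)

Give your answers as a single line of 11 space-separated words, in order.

Answer: no no no yes yes no yes no no no no

Derivation:
(70,71): col outside [0, 70] -> not filled
(3,6): col outside [0, 3] -> not filled
(220,87): row=0b11011100, col=0b1010111, row AND col = 0b1010100 = 84; 84 != 87 -> empty
(99,0): row=0b1100011, col=0b0, row AND col = 0b0 = 0; 0 == 0 -> filled
(15,14): row=0b1111, col=0b1110, row AND col = 0b1110 = 14; 14 == 14 -> filled
(116,119): col outside [0, 116] -> not filled
(34,0): row=0b100010, col=0b0, row AND col = 0b0 = 0; 0 == 0 -> filled
(115,-4): col outside [0, 115] -> not filled
(237,171): row=0b11101101, col=0b10101011, row AND col = 0b10101001 = 169; 169 != 171 -> empty
(190,72): row=0b10111110, col=0b1001000, row AND col = 0b1000 = 8; 8 != 72 -> empty
(18,6): row=0b10010, col=0b110, row AND col = 0b10 = 2; 2 != 6 -> empty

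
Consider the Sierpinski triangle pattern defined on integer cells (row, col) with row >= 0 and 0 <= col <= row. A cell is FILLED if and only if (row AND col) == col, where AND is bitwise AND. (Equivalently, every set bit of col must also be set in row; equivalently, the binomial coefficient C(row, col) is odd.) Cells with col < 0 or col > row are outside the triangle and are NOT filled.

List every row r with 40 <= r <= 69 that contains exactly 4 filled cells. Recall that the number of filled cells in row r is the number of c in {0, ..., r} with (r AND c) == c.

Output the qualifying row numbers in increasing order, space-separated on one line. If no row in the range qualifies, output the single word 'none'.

Answer: 40 48 65 66 68

Derivation:
Row r has 2^popcount(r) filled cells, so we need popcount(r) = log2(4) = 2.
Scan r = 40..69 and keep those with exactly 2 one-bits:
r=40=101000 popcount=2 -> KEEP
r=41=101001 popcount=3 -> skip
r=42=101010 popcount=3 -> skip
r=43=101011 popcount=4 -> skip
r=44=101100 popcount=3 -> skip
r=45=101101 popcount=4 -> skip
r=46=101110 popcount=4 -> skip
r=47=101111 popcount=5 -> skip
r=48=110000 popcount=2 -> KEEP
r=49=110001 popcount=3 -> skip
r=50=110010 popcount=3 -> skip
r=51=110011 popcount=4 -> skip
r=52=110100 popcount=3 -> skip
r=53=110101 popcount=4 -> skip
r=54=110110 popcount=4 -> skip
r=55=110111 popcount=5 -> skip
r=56=111000 popcount=3 -> skip
r=57=111001 popcount=4 -> skip
r=58=111010 popcount=4 -> skip
r=59=111011 popcount=5 -> skip
r=60=111100 popcount=4 -> skip
r=61=111101 popcount=5 -> skip
r=62=111110 popcount=5 -> skip
r=63=111111 popcount=6 -> skip
r=64=1000000 popcount=1 -> skip
r=65=1000001 popcount=2 -> KEEP
r=66=1000010 popcount=2 -> KEEP
r=67=1000011 popcount=3 -> skip
r=68=1000100 popcount=2 -> KEEP
r=69=1000101 popcount=3 -> skip
Kept rows: 40 48 65 66 68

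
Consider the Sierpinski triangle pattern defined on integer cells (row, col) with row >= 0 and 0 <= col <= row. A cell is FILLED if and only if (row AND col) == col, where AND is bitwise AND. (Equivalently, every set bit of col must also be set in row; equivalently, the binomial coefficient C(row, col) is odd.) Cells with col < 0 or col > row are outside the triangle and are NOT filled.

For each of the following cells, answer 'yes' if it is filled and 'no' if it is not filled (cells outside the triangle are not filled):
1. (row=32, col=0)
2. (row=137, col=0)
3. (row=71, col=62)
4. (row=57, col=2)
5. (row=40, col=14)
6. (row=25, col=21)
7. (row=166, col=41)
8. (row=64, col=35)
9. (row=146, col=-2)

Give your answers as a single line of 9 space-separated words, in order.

(32,0): row=0b100000, col=0b0, row AND col = 0b0 = 0; 0 == 0 -> filled
(137,0): row=0b10001001, col=0b0, row AND col = 0b0 = 0; 0 == 0 -> filled
(71,62): row=0b1000111, col=0b111110, row AND col = 0b110 = 6; 6 != 62 -> empty
(57,2): row=0b111001, col=0b10, row AND col = 0b0 = 0; 0 != 2 -> empty
(40,14): row=0b101000, col=0b1110, row AND col = 0b1000 = 8; 8 != 14 -> empty
(25,21): row=0b11001, col=0b10101, row AND col = 0b10001 = 17; 17 != 21 -> empty
(166,41): row=0b10100110, col=0b101001, row AND col = 0b100000 = 32; 32 != 41 -> empty
(64,35): row=0b1000000, col=0b100011, row AND col = 0b0 = 0; 0 != 35 -> empty
(146,-2): col outside [0, 146] -> not filled

Answer: yes yes no no no no no no no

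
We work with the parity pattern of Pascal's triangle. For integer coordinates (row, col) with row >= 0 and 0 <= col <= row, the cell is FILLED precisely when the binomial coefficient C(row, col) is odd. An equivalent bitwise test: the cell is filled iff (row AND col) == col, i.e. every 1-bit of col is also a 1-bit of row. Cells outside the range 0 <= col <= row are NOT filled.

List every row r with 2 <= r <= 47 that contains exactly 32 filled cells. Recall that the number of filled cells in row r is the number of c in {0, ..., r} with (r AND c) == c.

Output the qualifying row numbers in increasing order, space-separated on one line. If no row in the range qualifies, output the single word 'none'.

Row r has 2^popcount(r) filled cells, so we need popcount(r) = log2(32) = 5.
Scan r = 2..47 and keep those with exactly 5 one-bits:
r=2=10 popcount=1 -> skip
r=3=11 popcount=2 -> skip
r=4=100 popcount=1 -> skip
r=5=101 popcount=2 -> skip
r=6=110 popcount=2 -> skip
r=7=111 popcount=3 -> skip
r=8=1000 popcount=1 -> skip
r=9=1001 popcount=2 -> skip
r=10=1010 popcount=2 -> skip
r=11=1011 popcount=3 -> skip
r=12=1100 popcount=2 -> skip
r=13=1101 popcount=3 -> skip
r=14=1110 popcount=3 -> skip
r=15=1111 popcount=4 -> skip
r=16=10000 popcount=1 -> skip
r=17=10001 popcount=2 -> skip
r=18=10010 popcount=2 -> skip
r=19=10011 popcount=3 -> skip
r=20=10100 popcount=2 -> skip
r=21=10101 popcount=3 -> skip
r=22=10110 popcount=3 -> skip
r=23=10111 popcount=4 -> skip
r=24=11000 popcount=2 -> skip
r=25=11001 popcount=3 -> skip
r=26=11010 popcount=3 -> skip
r=27=11011 popcount=4 -> skip
r=28=11100 popcount=3 -> skip
r=29=11101 popcount=4 -> skip
r=30=11110 popcount=4 -> skip
r=31=11111 popcount=5 -> KEEP
r=32=100000 popcount=1 -> skip
r=33=100001 popcount=2 -> skip
r=34=100010 popcount=2 -> skip
r=35=100011 popcount=3 -> skip
r=36=100100 popcount=2 -> skip
r=37=100101 popcount=3 -> skip
r=38=100110 popcount=3 -> skip
r=39=100111 popcount=4 -> skip
r=40=101000 popcount=2 -> skip
r=41=101001 popcount=3 -> skip
r=42=101010 popcount=3 -> skip
r=43=101011 popcount=4 -> skip
r=44=101100 popcount=3 -> skip
r=45=101101 popcount=4 -> skip
r=46=101110 popcount=4 -> skip
r=47=101111 popcount=5 -> KEEP
Kept rows: 31 47

Answer: 31 47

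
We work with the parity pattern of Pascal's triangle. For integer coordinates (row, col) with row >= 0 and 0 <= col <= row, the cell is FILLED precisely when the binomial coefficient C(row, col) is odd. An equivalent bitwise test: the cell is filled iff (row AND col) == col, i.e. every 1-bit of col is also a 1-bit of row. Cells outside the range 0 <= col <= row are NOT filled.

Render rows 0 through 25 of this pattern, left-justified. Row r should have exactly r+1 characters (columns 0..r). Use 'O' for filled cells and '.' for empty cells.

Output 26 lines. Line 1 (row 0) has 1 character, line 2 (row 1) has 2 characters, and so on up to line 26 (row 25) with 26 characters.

Answer: O
OO
O.O
OOOO
O...O
OO..OO
O.O.O.O
OOOOOOOO
O.......O
OO......OO
O.O.....O.O
OOOO....OOOO
O...O...O...O
OO..OO..OO..OO
O.O.O.O.O.O.O.O
OOOOOOOOOOOOOOOO
O...............O
OO..............OO
O.O.............O.O
OOOO............OOOO
O...O...........O...O
OO..OO..........OO..OO
O.O.O.O.........O.O.O.O
OOOOOOOO........OOOOOOOO
O.......O.......O.......O
OO......OO......OO......OO

Derivation:
r0=0: O
r1=1: OO
r2=10: O.O
r3=11: OOOO
r4=100: O...O
r5=101: OO..OO
r6=110: O.O.O.O
r7=111: OOOOOOOO
r8=1000: O.......O
r9=1001: OO......OO
r10=1010: O.O.....O.O
r11=1011: OOOO....OOOO
r12=1100: O...O...O...O
r13=1101: OO..OO..OO..OO
r14=1110: O.O.O.O.O.O.O.O
r15=1111: OOOOOOOOOOOOOOOO
r16=10000: O...............O
r17=10001: OO..............OO
r18=10010: O.O.............O.O
r19=10011: OOOO............OOOO
r20=10100: O...O...........O...O
r21=10101: OO..OO..........OO..OO
r22=10110: O.O.O.O.........O.O.O.O
r23=10111: OOOOOOOO........OOOOOOOO
r24=11000: O.......O.......O.......O
r25=11001: OO......OO......OO......OO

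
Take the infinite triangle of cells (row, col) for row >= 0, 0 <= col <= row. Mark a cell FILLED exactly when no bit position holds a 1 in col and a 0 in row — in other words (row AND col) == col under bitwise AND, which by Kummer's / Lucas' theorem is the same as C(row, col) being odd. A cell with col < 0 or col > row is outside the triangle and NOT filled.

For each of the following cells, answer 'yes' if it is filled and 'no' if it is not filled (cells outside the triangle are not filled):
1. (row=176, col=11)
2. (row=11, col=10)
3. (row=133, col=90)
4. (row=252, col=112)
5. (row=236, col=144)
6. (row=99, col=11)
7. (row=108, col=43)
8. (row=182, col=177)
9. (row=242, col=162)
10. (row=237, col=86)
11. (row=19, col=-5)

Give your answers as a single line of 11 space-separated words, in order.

(176,11): row=0b10110000, col=0b1011, row AND col = 0b0 = 0; 0 != 11 -> empty
(11,10): row=0b1011, col=0b1010, row AND col = 0b1010 = 10; 10 == 10 -> filled
(133,90): row=0b10000101, col=0b1011010, row AND col = 0b0 = 0; 0 != 90 -> empty
(252,112): row=0b11111100, col=0b1110000, row AND col = 0b1110000 = 112; 112 == 112 -> filled
(236,144): row=0b11101100, col=0b10010000, row AND col = 0b10000000 = 128; 128 != 144 -> empty
(99,11): row=0b1100011, col=0b1011, row AND col = 0b11 = 3; 3 != 11 -> empty
(108,43): row=0b1101100, col=0b101011, row AND col = 0b101000 = 40; 40 != 43 -> empty
(182,177): row=0b10110110, col=0b10110001, row AND col = 0b10110000 = 176; 176 != 177 -> empty
(242,162): row=0b11110010, col=0b10100010, row AND col = 0b10100010 = 162; 162 == 162 -> filled
(237,86): row=0b11101101, col=0b1010110, row AND col = 0b1000100 = 68; 68 != 86 -> empty
(19,-5): col outside [0, 19] -> not filled

Answer: no yes no yes no no no no yes no no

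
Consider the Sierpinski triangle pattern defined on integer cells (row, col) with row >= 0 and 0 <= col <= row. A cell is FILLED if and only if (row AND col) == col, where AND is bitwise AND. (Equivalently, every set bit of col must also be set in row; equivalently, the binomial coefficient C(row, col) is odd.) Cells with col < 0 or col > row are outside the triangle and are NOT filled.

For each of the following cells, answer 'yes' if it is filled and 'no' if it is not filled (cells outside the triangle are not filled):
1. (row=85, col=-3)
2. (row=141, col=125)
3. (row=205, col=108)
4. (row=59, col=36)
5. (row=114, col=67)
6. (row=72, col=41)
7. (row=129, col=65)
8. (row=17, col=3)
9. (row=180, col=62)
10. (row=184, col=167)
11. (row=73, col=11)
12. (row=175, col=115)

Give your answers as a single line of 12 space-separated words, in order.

(85,-3): col outside [0, 85] -> not filled
(141,125): row=0b10001101, col=0b1111101, row AND col = 0b1101 = 13; 13 != 125 -> empty
(205,108): row=0b11001101, col=0b1101100, row AND col = 0b1001100 = 76; 76 != 108 -> empty
(59,36): row=0b111011, col=0b100100, row AND col = 0b100000 = 32; 32 != 36 -> empty
(114,67): row=0b1110010, col=0b1000011, row AND col = 0b1000010 = 66; 66 != 67 -> empty
(72,41): row=0b1001000, col=0b101001, row AND col = 0b1000 = 8; 8 != 41 -> empty
(129,65): row=0b10000001, col=0b1000001, row AND col = 0b1 = 1; 1 != 65 -> empty
(17,3): row=0b10001, col=0b11, row AND col = 0b1 = 1; 1 != 3 -> empty
(180,62): row=0b10110100, col=0b111110, row AND col = 0b110100 = 52; 52 != 62 -> empty
(184,167): row=0b10111000, col=0b10100111, row AND col = 0b10100000 = 160; 160 != 167 -> empty
(73,11): row=0b1001001, col=0b1011, row AND col = 0b1001 = 9; 9 != 11 -> empty
(175,115): row=0b10101111, col=0b1110011, row AND col = 0b100011 = 35; 35 != 115 -> empty

Answer: no no no no no no no no no no no no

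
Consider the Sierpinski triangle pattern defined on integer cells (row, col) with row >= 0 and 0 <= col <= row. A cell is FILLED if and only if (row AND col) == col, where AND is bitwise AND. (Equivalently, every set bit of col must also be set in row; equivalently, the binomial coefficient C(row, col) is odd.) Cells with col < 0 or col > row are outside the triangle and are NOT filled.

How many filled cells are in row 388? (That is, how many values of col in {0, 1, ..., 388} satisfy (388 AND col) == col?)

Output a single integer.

388 in binary = 110000100
popcount(388) = number of 1-bits in 110000100 = 3
A col c satisfies (388 AND c) == c iff every set bit of c is also set in 388; each of the 3 set bits of 388 can independently be on or off in c.
count = 2^3 = 8

Answer: 8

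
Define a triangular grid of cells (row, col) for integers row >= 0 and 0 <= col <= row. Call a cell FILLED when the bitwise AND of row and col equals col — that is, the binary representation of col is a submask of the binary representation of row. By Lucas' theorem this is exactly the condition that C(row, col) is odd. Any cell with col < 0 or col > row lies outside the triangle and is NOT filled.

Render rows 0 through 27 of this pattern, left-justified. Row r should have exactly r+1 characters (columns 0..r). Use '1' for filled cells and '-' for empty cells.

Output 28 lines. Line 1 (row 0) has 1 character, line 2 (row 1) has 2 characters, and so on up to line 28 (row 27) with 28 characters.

Answer: 1
11
1-1
1111
1---1
11--11
1-1-1-1
11111111
1-------1
11------11
1-1-----1-1
1111----1111
1---1---1---1
11--11--11--11
1-1-1-1-1-1-1-1
1111111111111111
1---------------1
11--------------11
1-1-------------1-1
1111------------1111
1---1-----------1---1
11--11----------11--11
1-1-1-1---------1-1-1-1
11111111--------11111111
1-------1-------1-------1
11------11------11------11
1-1-----1-1-----1-1-----1-1
1111----1111----1111----1111

Derivation:
r0=0: 1
r1=1: 11
r2=10: 1-1
r3=11: 1111
r4=100: 1---1
r5=101: 11--11
r6=110: 1-1-1-1
r7=111: 11111111
r8=1000: 1-------1
r9=1001: 11------11
r10=1010: 1-1-----1-1
r11=1011: 1111----1111
r12=1100: 1---1---1---1
r13=1101: 11--11--11--11
r14=1110: 1-1-1-1-1-1-1-1
r15=1111: 1111111111111111
r16=10000: 1---------------1
r17=10001: 11--------------11
r18=10010: 1-1-------------1-1
r19=10011: 1111------------1111
r20=10100: 1---1-----------1---1
r21=10101: 11--11----------11--11
r22=10110: 1-1-1-1---------1-1-1-1
r23=10111: 11111111--------11111111
r24=11000: 1-------1-------1-------1
r25=11001: 11------11------11------11
r26=11010: 1-1-----1-1-----1-1-----1-1
r27=11011: 1111----1111----1111----1111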